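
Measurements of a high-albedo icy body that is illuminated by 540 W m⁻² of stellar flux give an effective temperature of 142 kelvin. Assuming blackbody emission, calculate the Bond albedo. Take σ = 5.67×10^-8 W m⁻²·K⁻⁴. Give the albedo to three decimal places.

0.829

From σT⁴ = S(1−α)/4 we invert for α: 1−α = 4σT⁴/S.
4σT⁴ = 4·5.67×10⁻⁸·(142)⁴ = 92.21 W m⁻².
Hence α = 1 − 92.21/540.0 = 0.8292.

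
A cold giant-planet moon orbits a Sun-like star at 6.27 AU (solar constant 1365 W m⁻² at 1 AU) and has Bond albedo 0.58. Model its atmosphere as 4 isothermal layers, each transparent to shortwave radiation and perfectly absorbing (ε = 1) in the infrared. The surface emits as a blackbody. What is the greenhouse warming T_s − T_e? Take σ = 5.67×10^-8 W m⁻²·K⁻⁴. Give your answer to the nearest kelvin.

44 kelvin

Irradiance scales as 1/d², so S = 1365 W m⁻² × (1/6.27)² = 34.72 W m⁻².
The effective emission temperature is T_e = [S(1−α)/(4σ)]^¼ = 89.55 K.
T_s = (N+1)^(1/4)·T_e = 133.9 K.
So the greenhouse effect raises the surface by 133.9 − 89.55 = 44.36 K.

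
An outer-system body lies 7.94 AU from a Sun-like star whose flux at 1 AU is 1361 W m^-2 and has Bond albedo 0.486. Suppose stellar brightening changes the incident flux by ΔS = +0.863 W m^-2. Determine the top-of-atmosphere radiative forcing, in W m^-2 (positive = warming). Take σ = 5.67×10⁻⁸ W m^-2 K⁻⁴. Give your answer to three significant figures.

0.111 W m^-2

By the inverse-square law, S = 1361/7.94² = 21.59 W m^-2.
ΔF = Δ[S(1−α)]/4 = (1−0.486)·+0.863/4 = 0.1109 W m^-2.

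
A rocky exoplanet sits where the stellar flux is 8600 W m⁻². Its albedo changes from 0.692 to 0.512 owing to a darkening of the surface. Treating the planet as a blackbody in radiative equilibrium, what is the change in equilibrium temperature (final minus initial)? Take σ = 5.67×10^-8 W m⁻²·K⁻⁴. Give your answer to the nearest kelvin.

40 K

With α = 0.692, T₁ = 328.7 K.
After:  T₂ = [8600·0.488/(4σ)]^(1/4) = 368.8 K.
Change: 368.8 − 328.7 = 40.08 K.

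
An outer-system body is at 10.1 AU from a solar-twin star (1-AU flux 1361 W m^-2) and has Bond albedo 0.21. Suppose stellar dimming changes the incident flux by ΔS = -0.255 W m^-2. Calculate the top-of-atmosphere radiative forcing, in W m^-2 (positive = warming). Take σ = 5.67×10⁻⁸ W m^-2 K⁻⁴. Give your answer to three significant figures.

By the inverse-square law, S = 1361/10.1² = 13.34 W m^-2.
ΔF = Δ[S(1−α)]/4 = (1−0.21)·-0.255/4 = -0.05036 W m^-2.

-0.0504 W m^-2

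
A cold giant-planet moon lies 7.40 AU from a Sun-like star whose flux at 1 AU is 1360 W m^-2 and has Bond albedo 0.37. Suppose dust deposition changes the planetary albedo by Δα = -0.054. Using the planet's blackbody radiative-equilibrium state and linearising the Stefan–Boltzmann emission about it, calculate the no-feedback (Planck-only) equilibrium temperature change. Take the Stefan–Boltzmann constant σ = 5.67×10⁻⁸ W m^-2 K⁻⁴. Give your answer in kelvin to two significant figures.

2.0 K

Irradiance scales as 1/d², so S = 1360 W m^-2 × (1/7.40)² = 24.84 W m^-2.
The baseline emission temperature is T_e = 91.14 K.
TOA radiative forcing: ΔF = −S·Δα/4 = −24.84·(-0.054)/4 = 0.3353 W m^-2.
Planck response: λ_P = 4σT_e³ = 4·5.67×10⁻⁸·(91.14)³ = 0.1717 W m^-2/K.
So ΔT₀ = 0.3353/0.1717 = 1.95 K.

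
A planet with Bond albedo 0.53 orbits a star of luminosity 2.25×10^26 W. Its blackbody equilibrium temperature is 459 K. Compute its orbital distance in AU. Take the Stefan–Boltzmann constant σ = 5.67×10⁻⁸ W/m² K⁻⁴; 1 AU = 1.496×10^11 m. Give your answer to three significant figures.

Required flux: S = 4σT⁴/(1−α) = 21420 W/m².
From L = 4πd²S, d = √(2.25×10^26/(4π·21420)) = 2.891×10^10 m = 0.1933 AU.

0.193 AU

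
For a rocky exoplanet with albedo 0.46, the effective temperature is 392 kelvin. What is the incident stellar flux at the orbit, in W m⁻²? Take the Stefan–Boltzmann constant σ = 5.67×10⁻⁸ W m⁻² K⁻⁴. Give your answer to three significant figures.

9920 W m⁻²

From S(1−α)/4 = σT⁴: S = 4σT⁴/(1−α).
σT⁴ = 5.67×10⁻⁸·(392)⁴ = 1339 W m⁻².
So S = 4×1339/(1−0.46) = 9917 W m⁻².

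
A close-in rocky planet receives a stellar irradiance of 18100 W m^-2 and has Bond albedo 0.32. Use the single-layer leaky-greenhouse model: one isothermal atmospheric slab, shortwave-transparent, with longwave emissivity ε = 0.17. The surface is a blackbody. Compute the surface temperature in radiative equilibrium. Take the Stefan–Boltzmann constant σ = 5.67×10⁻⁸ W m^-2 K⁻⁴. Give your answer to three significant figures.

493 K

At the top of the atmosphere, σT_e⁴ = S(1−α)/4 = 3077 W m^-2, giving T_e = 482.7 K.
Surface balance with a leaky layer gives σT_s⁴ = σT_e⁴·2/(2−ε), so T_s = T_e·[2/(2−0.17)]^(1/4) = 493.5 K.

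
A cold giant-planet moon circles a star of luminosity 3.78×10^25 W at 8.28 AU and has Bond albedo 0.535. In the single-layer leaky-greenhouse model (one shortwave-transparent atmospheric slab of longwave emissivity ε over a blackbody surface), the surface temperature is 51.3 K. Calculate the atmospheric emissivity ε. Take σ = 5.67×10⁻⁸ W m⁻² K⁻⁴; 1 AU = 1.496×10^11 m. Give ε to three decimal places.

Orbital distance: d = 8.28 AU = 1.239×10^12 m.
Flux at the orbit: S = L/(4πd²) = 3.78×10^25/(4π·(1.24×10^12)²) = 1.960 W m⁻².
Effective temperature: T_e = [S(1−α)/(4σ)]^(1/4) = 44.78 K.
Inverting T_s⁴ = 2T_e⁴/(2−ε): (T_e/T_s)⁴ = 0.5804, so ε = 2(1 − 0.5804) = 0.8393.

0.839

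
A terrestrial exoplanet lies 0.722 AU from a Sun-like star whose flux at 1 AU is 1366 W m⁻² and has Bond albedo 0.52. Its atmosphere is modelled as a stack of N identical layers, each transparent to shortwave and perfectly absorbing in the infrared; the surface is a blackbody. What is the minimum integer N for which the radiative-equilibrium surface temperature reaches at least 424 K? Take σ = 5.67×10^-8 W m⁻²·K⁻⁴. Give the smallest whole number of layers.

Flux at the orbit: S = 1366/(0.722)² = 2620 W m⁻².
Top-of-atmosphere balance: σT_e⁴ = S(1−α)/4 = 314.5 W m⁻² → T_e = 272.9 K.
Since T_s⁴ = (N+1)T_e⁴, we need N ≥ (T_s/T_e)⁴ − 1 = 4.828.
The minimum whole number is N = 5.

5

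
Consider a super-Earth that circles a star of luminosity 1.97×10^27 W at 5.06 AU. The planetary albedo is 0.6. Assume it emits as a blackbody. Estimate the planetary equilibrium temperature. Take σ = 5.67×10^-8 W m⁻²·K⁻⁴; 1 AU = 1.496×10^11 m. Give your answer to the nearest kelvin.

d = 5.06 × 1.496×10^11 m = 7.570×10^11 m.
Flux at the orbit: S = L/(4πd²) = 1.97×10^27/(4π·(7.57×10^11)²) = 273.6 W m⁻².
The planet absorbs (1−α)S over its disc πR² and re-emits over 4πR², so the mean absorbed flux is (1−0.6)·273.6/4 = 27.36 W m⁻².
Balancing against σT⁴: T = (27.36/5.67×10⁻⁸)^(1/4) = 148.2 K.

148 K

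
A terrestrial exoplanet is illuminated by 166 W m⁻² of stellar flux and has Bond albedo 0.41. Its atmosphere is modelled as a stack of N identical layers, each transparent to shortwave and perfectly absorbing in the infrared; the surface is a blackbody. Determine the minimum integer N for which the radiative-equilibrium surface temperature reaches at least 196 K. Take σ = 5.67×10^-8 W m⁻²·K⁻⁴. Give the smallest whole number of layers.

OLR = S(1−α)/4 = 24.49 W m⁻²; the top layer radiates at T_e = 144.2 K.
T_s = (N+1)^(1/4)·T_e ≥ 196 K requires N+1 ≥ (T_s/T_e)⁴ = (196/144.2)⁴ = 3.417.
The minimum whole number is N = 3.

3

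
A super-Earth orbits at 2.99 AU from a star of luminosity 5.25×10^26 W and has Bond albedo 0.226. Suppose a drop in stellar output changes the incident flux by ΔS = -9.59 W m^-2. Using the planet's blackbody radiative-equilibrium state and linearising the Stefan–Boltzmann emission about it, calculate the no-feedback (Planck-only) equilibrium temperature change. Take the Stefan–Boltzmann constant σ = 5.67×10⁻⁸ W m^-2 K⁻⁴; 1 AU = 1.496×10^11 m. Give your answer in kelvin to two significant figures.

-1.9 K

d = 2.99 × 1.496×10^11 m = 4.473×10^11 m.
S = L/(4πd²) = 208.8 W m^-2.
The baseline emission temperature is T_e = 163.4 K.
ΔF = Δ[S(1−α)]/4 = (1−0.226)·-9.59/4 = -1.856 W m^-2.
Linearising σT⁴ gives d(σT⁴)/dT = 4σT_e³ = 0.9892 W m^-2 per K.
ΔT₀ = ΔF/λ_P = -1.856/0.9892 = -1.88 K.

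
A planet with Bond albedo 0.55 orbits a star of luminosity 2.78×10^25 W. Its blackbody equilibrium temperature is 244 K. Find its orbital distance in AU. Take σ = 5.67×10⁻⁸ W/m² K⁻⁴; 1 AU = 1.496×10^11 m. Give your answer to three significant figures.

Required flux: S = 4σT⁴/(1−α) = 1786 W/m².
S = L/(4πd²) → d = √(L/4πS) = √(2.78×10^25/(4π·1786)) = 3.519×10^10 m = 0.2352 AU.

0.235 AU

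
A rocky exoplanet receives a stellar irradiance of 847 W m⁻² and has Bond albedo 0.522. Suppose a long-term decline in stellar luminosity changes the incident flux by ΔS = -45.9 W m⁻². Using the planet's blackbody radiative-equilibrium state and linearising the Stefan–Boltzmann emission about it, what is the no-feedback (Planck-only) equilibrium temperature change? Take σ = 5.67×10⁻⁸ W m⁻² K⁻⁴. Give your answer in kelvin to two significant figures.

Reference equilibrium: T_e = [S(1−α)/(4σ)]^(1/4) = 205.5 K.
Only a fraction (1−α) is absorbed and it's spread over 4πR², so ΔF = (1−α)ΔS/4 = -5.485 W m⁻².
Planck response: λ_P = 4σT_e³ = 4·5.67×10⁻⁸·(205.5)³ = 1.970 W m⁻²/K.
Hence the no-feedback warming is ΔF/(4σT_e³) = -2.78 K.

-2.8 kelvin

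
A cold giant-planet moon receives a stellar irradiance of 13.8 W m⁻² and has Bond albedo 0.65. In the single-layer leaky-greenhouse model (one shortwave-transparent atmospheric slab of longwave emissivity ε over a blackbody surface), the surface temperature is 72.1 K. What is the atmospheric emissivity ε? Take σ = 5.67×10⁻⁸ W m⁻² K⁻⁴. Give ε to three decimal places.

0.424

Effective temperature: T_e = [S(1−α)/(4σ)]^(1/4) = 67.93 K.
Since (2−ε)/2 = (T_e/T_s)⁴ = 0.7881, ε = 0.4239.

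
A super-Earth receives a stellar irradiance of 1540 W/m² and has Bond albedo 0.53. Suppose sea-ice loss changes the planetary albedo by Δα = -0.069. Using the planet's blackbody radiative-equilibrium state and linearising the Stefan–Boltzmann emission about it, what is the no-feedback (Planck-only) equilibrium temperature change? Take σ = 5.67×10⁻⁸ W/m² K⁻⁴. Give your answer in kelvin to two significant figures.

The baseline emission temperature is T_e = 237.7 K.
TOA radiative forcing: ΔF = −S·Δα/4 = −1540·(-0.069)/4 = 26.57 W/m².
Linearising σT⁴ gives d(σT⁴)/dT = 4σT_e³ = 3.045 W/m² per K.
So ΔT₀ = 26.57/3.045 = 8.72 K.

8.7 K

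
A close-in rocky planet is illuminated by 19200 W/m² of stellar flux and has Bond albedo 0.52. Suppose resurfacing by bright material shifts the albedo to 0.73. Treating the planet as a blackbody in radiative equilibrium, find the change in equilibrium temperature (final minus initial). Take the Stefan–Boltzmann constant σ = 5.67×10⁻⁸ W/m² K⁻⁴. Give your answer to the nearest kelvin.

Initial: T₁ = [S(1−0.52)/(4σ)]^(1/4) = 449.0 K.
Final:   T₂ = [S(1−0.73)/(4σ)]^(1/4) = 388.8 K.
ΔT = T₂ − T₁ = -60.15 K.

-60 K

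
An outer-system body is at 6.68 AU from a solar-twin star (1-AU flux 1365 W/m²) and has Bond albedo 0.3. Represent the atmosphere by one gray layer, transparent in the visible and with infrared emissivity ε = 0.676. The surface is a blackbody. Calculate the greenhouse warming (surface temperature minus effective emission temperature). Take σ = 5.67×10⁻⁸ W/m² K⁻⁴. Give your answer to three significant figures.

10.7 K

By the inverse-square law, S = 1365/6.68² = 30.59 W/m².
At the top of the atmosphere, σT_e⁴ = S(1−α)/4 = 5.353 W/m², giving T_e = 98.57 K.
For a single slab of emissivity ε, T_s⁴ = 2T_e⁴/(2−ε); thus T_s = 98.57·(1.511)^(1/4) = 109.3 K.
T_s − T_e = 109.3 − 98.57 = 10.71 K.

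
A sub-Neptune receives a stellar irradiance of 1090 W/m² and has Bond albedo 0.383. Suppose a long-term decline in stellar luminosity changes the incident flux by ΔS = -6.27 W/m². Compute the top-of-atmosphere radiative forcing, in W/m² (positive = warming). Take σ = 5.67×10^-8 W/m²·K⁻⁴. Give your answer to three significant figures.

TOA radiative forcing: ΔF = (1−α)ΔS/4 = 0.617·(-6.27)/4 = -0.9671 W/m².

-0.967 W/m²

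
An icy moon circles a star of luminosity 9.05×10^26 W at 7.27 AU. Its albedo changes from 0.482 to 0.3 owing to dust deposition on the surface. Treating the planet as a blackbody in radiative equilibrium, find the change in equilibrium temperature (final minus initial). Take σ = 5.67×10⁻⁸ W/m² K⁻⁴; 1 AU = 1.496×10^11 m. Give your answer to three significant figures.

Orbital distance: d = 7.27 AU = 1.088×10^12 m.
Flux at the orbit: S = L/(4πd²) = 9.05×10^26/(4π·(1.09×10^12)²) = 60.88 W/m².
Before: T₁ = [60.88·0.518/(4σ)]^(1/4) = 108.6 K.
With α = 0.3, T₂ = 117.1 K.
ΔT = T₂ − T₁ = 8.490 K.

8.49 kelvin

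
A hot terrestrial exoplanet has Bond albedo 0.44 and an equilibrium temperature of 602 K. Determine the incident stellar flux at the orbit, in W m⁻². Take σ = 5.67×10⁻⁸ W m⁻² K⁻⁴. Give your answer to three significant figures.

Invert the energy balance for S: S = 4σT⁴/(1−α).
σT⁴ = 5.67×10⁻⁸·(602)⁴ = 7447 W m⁻².
S = 4·7447/0.56 = 53190 W m⁻².

53200 W m⁻²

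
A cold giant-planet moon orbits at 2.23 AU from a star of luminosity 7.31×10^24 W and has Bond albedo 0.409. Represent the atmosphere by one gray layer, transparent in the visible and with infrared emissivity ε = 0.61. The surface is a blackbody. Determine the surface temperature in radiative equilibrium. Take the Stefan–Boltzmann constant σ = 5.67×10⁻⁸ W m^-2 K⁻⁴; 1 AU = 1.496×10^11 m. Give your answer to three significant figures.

Orbital distance: d = 2.23 AU = 3.336×10^11 m.
S = L/(4πd²) = 5.227 W m^-2.
Effective emission temperature (TOA balance): σT_e⁴ = S(1−α)/4 = 0.7723 W m^-2 → T_e = 60.75 K.
The surface balance (absorbed SW + ε·downward IR = σT_s⁴) with T_a⁴ = T_s⁴/2 reduces to T_s = T_e·[2/(2−ε)]^¼ = 66.53 K.

66.5 K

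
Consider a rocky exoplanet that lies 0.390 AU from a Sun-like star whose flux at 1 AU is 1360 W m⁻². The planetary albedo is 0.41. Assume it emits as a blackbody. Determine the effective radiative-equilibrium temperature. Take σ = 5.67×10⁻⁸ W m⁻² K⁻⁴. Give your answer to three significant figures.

Flux at the orbit: S = 1360/(0.390)² = 8941 W m⁻².
The planet absorbs (1−α)S over its disc πR² and re-emits over 4πR², so the mean absorbed flux is (1−0.41)·8941/4 = 1319 W m⁻².
In equilibrium σT⁴ equals this, so T = 390.5 K.

391 K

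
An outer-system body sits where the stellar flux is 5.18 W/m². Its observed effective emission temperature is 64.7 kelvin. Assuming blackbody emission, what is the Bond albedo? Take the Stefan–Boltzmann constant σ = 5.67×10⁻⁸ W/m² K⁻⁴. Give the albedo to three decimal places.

From σT⁴ = S(1−α)/4 we invert for α: 1−α = 4σT⁴/S.
σT⁴ = 0.9936 W/m², so 4σT⁴ = 3.974 W/m².
1−α = 3.974/5.180 = 0.7672, so α = 0.2328.

0.233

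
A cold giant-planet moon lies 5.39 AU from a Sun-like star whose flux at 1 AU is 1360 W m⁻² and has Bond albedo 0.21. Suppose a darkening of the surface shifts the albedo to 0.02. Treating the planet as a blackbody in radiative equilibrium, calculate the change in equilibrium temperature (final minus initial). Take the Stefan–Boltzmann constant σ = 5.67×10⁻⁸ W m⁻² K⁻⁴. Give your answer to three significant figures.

By the inverse-square law, S = 1360/5.39² = 46.81 W m⁻².
Initial: T₁ = [S(1−0.21)/(4σ)]^(1/4) = 113.0 K.
After:  T₂ = [46.81·0.98/(4σ)]^(1/4) = 119.3 K.
Change: 119.3 − 113.0 = 6.256 K.

6.26 K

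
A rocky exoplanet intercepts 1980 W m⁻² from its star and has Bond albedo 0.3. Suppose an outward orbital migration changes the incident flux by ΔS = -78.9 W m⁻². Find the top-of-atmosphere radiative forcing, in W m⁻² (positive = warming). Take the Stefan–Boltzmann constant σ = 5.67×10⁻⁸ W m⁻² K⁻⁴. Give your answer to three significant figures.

-13.8 W m⁻²

Only a fraction (1−α) is absorbed and it's spread over 4πR², so ΔF = (1−α)ΔS/4 = -13.81 W m⁻².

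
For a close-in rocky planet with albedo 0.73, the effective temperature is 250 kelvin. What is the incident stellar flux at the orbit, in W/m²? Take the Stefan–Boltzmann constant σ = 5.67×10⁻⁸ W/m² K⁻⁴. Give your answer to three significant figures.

3280 W/m²

From S(1−α)/4 = σT⁴: S = 4σT⁴/(1−α).
σT⁴ = 5.67×10⁻⁸·(250)⁴ = 221.5 W/m².
So S = 4×221.5/(1−0.73) = 3281 W/m².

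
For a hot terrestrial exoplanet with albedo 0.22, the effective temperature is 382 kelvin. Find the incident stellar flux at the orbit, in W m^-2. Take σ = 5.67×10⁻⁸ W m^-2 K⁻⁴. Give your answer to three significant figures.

6190 W m^-2

From S(1−α)/4 = σT⁴: S = 4σT⁴/(1−α).
σT⁴ = 5.67×10⁻⁸·(382)⁴ = 1207 W m^-2.
S = 4·1207/0.78 = 6192 W m^-2.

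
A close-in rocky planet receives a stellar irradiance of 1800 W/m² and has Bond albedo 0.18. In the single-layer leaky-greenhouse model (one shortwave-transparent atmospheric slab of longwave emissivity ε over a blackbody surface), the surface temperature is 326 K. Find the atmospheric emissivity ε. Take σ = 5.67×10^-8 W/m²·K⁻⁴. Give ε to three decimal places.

0.848

First, T_e = [1800·(1−0.18)/(4σ)]^(1/4) = 284.0 K.
Inverting T_s⁴ = 2T_e⁴/(2−ε): (T_e/T_s)⁴ = 0.5762, so ε = 2(1 − 0.5762) = 0.8476.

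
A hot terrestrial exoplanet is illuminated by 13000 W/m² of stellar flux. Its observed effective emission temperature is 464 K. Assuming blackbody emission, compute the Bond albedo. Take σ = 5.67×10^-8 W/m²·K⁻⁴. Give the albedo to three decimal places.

0.191

From σT⁴ = S(1−α)/4 we invert for α: 1−α = 4σT⁴/S.
σT⁴ = 2628 W/m², so 4σT⁴ = 10510 W/m².
1−α = 10510/13000 = 0.8087, so α = 0.1913.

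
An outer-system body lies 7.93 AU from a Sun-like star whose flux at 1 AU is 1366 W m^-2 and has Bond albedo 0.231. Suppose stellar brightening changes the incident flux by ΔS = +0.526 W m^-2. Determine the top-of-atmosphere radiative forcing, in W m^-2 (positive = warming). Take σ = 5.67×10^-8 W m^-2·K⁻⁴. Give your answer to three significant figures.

0.101 W m^-2

Flux at the orbit: S = 1366/(7.93)² = 21.72 W m^-2.
TOA radiative forcing: ΔF = (1−α)ΔS/4 = 0.769·(+0.526)/4 = 0.1011 W m^-2.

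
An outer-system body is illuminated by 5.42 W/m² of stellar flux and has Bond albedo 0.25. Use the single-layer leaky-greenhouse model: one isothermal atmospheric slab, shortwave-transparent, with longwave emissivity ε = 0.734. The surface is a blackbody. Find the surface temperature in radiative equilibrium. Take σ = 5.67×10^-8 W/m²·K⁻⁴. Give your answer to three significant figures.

72.9 kelvin

Effective emission temperature (TOA balance): σT_e⁴ = S(1−α)/4 = 1.016 W/m² → T_e = 65.07 K.
The surface balance (absorbed SW + ε·downward IR = σT_s⁴) with T_a⁴ = T_s⁴/2 reduces to T_s = T_e·[2/(2−ε)]^¼ = 72.95 K.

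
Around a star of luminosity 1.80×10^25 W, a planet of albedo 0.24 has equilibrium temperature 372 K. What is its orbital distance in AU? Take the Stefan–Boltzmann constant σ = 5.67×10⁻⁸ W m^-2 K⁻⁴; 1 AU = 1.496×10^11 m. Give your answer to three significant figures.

The flux needed for this T is 4σT⁴/(1−0.24) = 5715 W m^-2.
Then d = [L/(4πS)]^(1/2) = 1.583×10^10 m, i.e. 0.1058 AU.

0.106 AU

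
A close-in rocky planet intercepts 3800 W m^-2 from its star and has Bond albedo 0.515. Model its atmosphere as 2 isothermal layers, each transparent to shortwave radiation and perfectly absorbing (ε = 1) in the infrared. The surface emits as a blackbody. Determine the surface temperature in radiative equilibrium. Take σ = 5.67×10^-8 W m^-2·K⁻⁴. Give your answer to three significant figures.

OLR = S(1−α)/4 = 460.8 W m^-2; the top layer radiates at T_e = 300.2 K.
For an N-layer opaque stack, T_s⁴ = (N+1)T_e⁴, hence T_s = (3)^(1/4)×300.2 K = 395.1 K.

395 K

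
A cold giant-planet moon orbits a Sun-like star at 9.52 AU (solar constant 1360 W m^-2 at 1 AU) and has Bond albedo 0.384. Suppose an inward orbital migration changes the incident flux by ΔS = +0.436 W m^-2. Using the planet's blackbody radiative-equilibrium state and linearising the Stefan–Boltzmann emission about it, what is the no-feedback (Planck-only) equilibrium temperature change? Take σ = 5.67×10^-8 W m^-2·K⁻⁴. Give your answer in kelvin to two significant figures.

Flux at the orbit: S = 1360/(9.52)² = 15.01 W m^-2.
Unperturbed T_e = [15.01·(1−0.384)/(4σ)]^¼ = 79.90 K.
Only a fraction (1−α) is absorbed and it's spread over 4πR², so ΔF = (1−α)ΔS/4 = 0.06714 W m^-2.
Linearising σT⁴ gives d(σT⁴)/dT = 4σT_e³ = 0.1157 W m^-2 per K.
Hence the no-feedback warming is ΔF/(4σT_e³) = 0.580 K.

0.58 kelvin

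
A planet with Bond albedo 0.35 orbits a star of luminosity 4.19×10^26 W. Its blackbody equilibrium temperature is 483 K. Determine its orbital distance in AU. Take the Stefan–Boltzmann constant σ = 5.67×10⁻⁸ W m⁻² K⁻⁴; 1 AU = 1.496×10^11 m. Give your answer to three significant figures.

0.280 AU

The flux needed for this T is 4σT⁴/(1−0.35) = 18990 W m⁻².
S = L/(4πd²) → d = √(L/4πS) = √(4.19×10^26/(4π·18990)) = 4.190×10^10 m = 0.2801 AU.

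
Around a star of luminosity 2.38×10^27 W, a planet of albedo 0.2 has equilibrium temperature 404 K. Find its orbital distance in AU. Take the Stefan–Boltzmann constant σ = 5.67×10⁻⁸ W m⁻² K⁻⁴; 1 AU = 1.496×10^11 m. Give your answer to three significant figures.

Required flux: S = 4σT⁴/(1−α) = 7552 W m⁻².
S = L/(4πd²) → d = √(L/4πS) = √(2.38×10^27/(4π·7552)) = 1.584×10^11 m = 1.059 AU.

1.06 AU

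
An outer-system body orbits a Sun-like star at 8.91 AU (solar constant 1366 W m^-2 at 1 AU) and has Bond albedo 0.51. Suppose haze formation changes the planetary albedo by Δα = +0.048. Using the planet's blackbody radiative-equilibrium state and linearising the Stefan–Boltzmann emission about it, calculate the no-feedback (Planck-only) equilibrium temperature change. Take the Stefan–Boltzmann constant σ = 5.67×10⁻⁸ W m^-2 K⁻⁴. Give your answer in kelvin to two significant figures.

By the inverse-square law, S = 1366/8.91² = 17.21 W m^-2.
Reference equilibrium: T_e = [S(1−α)/(4σ)]^(1/4) = 78.08 K.
The change in absorbed flux is Δ[S(1−α)/4] = −SΔα/4 = -0.2065 W m^-2.
Linearising σT⁴ gives d(σT⁴)/dT = 4σT_e³ = 0.1080 W m^-2 per K.
So ΔT₀ = -0.2065/0.1080 = -1.91 K.

-1.9 K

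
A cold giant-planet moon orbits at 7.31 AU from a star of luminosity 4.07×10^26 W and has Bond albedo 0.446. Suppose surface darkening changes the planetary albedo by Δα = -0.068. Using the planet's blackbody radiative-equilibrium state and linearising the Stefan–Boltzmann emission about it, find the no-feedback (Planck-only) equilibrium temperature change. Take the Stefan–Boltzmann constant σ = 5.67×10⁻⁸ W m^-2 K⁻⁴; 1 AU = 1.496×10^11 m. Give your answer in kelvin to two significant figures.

2.8 K

Orbital distance: d = 7.31 AU = 1.094×10^12 m.
Spreading L over a sphere of radius d: S = 4.07×10^26/(4π·1.09×10^12²) = 27.08 W m^-2.
The baseline emission temperature is T_e = 90.19 K.
ΔF = −(S/4)Δα = −(27.08/4)×(-0.068) = 0.4604 W m^-2.
Linearising σT⁴ gives d(σT⁴)/dT = 4σT_e³ = 0.1664 W m^-2 per K.
Hence the no-feedback warming is ΔF/(4σT_e³) = 2.77 K.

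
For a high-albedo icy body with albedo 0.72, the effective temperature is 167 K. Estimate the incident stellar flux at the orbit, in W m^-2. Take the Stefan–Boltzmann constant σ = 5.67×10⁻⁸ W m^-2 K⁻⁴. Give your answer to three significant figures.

From S(1−α)/4 = σT⁴: S = 4σT⁴/(1−α).
σT⁴ = 5.67×10⁻⁸·(167)⁴ = 44.10 W m^-2.
So S = 4×44.10/(1−0.72) = 630.0 W m^-2.

630 W m^-2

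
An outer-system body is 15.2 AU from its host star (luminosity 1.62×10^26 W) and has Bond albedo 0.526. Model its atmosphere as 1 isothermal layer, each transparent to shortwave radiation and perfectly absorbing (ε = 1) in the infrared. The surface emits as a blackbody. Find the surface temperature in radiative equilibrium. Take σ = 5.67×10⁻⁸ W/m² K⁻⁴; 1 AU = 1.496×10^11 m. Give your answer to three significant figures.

56.8 K

Orbital distance: d = 15.2 AU = 2.274×10^12 m.
Flux at the orbit: S = L/(4πd²) = 1.62×10^26/(4π·(2.27×10^12)²) = 2.493 W/m².
Top-of-atmosphere balance: σT_e⁴ = S(1−α)/4 = 0.2954 W/m² → T_e = 47.78 K.
With N = 1 opaque layers, T_s = (N+1)^(1/4)·T_e = 2^(1/4)·47.78 = 56.82 K.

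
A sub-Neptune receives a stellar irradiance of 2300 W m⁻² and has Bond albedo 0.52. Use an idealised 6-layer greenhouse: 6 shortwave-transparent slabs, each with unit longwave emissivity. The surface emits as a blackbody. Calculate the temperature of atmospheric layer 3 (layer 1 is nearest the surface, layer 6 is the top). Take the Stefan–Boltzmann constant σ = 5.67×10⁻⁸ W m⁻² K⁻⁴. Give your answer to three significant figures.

OLR = S(1−α)/4 = 276.0 W m⁻²; the top layer radiates at T_e = 264.1 K.
Each opaque layer satisfies 2T_j⁴ = T_{j−1}⁴ + T_{j+1}⁴, giving T_k⁴ = (N+1−k)T_e⁴.
T_3 = (4)^(1/4)·264.1 = 373.5 K.

374 K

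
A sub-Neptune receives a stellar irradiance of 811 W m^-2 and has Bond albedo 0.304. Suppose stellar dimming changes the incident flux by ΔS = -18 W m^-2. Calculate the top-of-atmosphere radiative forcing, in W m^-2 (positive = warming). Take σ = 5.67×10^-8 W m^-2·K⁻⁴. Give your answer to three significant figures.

TOA radiative forcing: ΔF = (1−α)ΔS/4 = 0.696·(-18)/4 = -3.132 W m^-2.

-3.13 W m^-2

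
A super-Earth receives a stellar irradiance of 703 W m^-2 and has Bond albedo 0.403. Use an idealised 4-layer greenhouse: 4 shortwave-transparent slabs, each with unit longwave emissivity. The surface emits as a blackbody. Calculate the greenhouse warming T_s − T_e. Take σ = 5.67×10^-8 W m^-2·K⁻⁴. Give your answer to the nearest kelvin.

103 kelvin

Top-of-atmosphere balance: σT_e⁴ = S(1−α)/4 = 104.9 W m^-2 → T_e = 207.4 K.
T_s = (N+1)^(1/4)·T_e = 310.1 K.
So the greenhouse effect raises the surface by 310.1 − 207.4 = 102.7 K.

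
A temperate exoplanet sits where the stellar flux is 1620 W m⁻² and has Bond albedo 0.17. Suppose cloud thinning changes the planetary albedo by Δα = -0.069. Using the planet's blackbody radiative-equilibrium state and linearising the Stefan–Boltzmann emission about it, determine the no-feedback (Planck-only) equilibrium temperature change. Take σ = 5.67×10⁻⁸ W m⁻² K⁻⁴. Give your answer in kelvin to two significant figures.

The baseline emission temperature is T_e = 277.5 K.
ΔF = −(S/4)Δα = −(1620/4)×(-0.069) = 27.95 W m⁻².
Planck response: λ_P = 4σT_e³ = 4·5.67×10⁻⁸·(277.5)³ = 4.846 W m⁻²/K.
Hence the no-feedback warming is ΔF/(4σT_e³) = 5.77 K.

5.8 kelvin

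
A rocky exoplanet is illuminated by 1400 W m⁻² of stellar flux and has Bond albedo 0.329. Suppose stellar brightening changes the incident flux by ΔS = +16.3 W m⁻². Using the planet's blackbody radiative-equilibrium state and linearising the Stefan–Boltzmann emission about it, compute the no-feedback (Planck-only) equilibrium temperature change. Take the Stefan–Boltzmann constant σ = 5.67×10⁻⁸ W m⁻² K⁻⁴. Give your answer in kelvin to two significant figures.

Unperturbed T_e = [1400·(1−0.329)/(4σ)]^¼ = 253.7 K.
Only a fraction (1−α) is absorbed and it's spread over 4πR², so ΔF = (1−α)ΔS/4 = 2.734 W m⁻².
Planck response: λ_P = 4σT_e³ = 4·5.67×10⁻⁸·(253.7)³ = 3.703 W m⁻²/K.
Hence the no-feedback warming is ΔF/(4σT_e³) = 0.738 K.

0.74 K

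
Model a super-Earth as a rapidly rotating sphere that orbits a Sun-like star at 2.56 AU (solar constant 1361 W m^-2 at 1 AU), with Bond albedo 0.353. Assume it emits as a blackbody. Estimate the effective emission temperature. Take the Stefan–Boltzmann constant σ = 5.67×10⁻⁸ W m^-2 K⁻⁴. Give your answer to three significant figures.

By the inverse-square law, S = 1361/2.56² = 207.7 W m^-2.
Absorbed flux (global mean): S(1−α)/4 = 207.7·0.647/4 = 33.59 W m^-2.
Set σT⁴ = 33.59 → T = (33.59/σ)^(1/4) = 156.0 K.

156 kelvin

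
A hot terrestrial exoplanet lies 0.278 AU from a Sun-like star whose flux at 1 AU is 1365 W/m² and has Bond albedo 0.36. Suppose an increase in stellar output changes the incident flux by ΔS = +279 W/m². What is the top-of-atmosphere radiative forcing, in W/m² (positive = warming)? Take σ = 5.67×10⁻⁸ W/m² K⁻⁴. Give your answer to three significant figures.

44.6 W/m²

Irradiance scales as 1/d², so S = 1365 W/m² × (1/0.278)² = 17660 W/m².
ΔF = Δ[S(1−α)]/4 = (1−0.36)·+279/4 = 44.64 W/m².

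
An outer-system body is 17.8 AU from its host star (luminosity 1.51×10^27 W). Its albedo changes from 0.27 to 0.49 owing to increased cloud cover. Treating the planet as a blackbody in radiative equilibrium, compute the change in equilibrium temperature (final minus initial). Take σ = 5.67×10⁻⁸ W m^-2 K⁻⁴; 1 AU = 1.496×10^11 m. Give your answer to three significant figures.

Orbital distance: d = 17.8 AU = 2.663×10^12 m.
Spreading L over a sphere of radius d: S = 1.51×10^27/(4π·2.66×10^12²) = 16.95 W m^-2.
Before: T₁ = [16.95·0.73/(4σ)]^(1/4) = 85.94 K.
Final:   T₂ = [S(1−0.49)/(4σ)]^(1/4) = 78.57 K.
Change: 78.57 − 85.94 = -7.370 K.

-7.37 K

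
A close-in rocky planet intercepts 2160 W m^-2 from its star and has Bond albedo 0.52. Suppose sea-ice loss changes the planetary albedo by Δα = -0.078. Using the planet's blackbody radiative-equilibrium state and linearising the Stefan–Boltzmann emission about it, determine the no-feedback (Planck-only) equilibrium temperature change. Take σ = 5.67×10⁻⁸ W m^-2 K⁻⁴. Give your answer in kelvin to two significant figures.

The baseline emission temperature is T_e = 260.0 K.
ΔF = −(S/4)Δα = −(2160/4)×(-0.078) = 42.12 W m^-2.
Linearising σT⁴ gives d(σT⁴)/dT = 4σT_e³ = 3.987 W m^-2 per K.
So ΔT₀ = 42.12/3.987 = 10.6 K.

11 kelvin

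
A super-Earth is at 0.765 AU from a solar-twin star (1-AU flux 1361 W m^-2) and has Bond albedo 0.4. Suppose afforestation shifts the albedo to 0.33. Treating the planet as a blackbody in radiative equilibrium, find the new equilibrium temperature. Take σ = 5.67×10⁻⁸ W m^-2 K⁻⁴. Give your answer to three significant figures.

Irradiance scales as 1/d², so S = 1361 W m^-2 × (1/0.765)² = 2326 W m^-2.
T₂ = [S(1−α₂)/(4σ)]^(1/4) = [2326·0.67/(4σ)]^(1/4) = 287.9 K.

288 kelvin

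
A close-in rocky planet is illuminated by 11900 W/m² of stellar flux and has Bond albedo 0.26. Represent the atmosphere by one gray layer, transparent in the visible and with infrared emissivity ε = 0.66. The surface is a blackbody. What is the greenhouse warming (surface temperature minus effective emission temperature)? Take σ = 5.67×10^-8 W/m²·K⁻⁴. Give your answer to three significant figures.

The planet radiates to space at T_e = [S(1−α)/(4σ)]^(1/4) = 443.9 K.
Surface balance with a leaky layer gives σT_s⁴ = σT_e⁴·2/(2−ε), so T_s = T_e·[2/(2−0.66)]^(1/4) = 490.6 K.
The atmosphere warms the surface by 46.74 K.

46.7 kelvin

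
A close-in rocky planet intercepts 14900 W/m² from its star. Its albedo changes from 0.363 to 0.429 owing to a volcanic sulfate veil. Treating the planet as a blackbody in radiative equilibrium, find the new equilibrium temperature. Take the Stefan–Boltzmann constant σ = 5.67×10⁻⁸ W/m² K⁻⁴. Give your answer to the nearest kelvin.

With the new albedo, S(1−α₂)/4 = 2127 W/m², so T₂ = 440.1 K.

440 kelvin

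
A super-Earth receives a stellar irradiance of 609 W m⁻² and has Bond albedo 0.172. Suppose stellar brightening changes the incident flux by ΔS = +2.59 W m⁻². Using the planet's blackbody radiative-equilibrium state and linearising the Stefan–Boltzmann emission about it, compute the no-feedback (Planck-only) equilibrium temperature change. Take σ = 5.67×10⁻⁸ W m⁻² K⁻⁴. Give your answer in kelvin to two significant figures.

Reference equilibrium: T_e = [S(1−α)/(4σ)]^(1/4) = 217.1 K.
ΔF = Δ[S(1−α)]/4 = (1−0.172)·+2.59/4 = 0.5361 W m⁻².
Planck response: λ_P = 4σT_e³ = 4·5.67×10⁻⁸·(217.1)³ = 2.322 W m⁻²/K.
ΔT₀ = ΔF/λ_P = 0.5361/2.322 = 0.231 K.

0.23 K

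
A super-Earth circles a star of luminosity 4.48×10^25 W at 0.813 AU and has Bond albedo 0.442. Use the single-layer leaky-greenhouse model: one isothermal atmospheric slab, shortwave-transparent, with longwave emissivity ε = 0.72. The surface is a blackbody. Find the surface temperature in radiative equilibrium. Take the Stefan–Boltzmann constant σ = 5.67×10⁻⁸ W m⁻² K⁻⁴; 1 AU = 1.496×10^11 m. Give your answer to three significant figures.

174 K

d = 0.813 × 1.496×10^11 m = 1.216×10^11 m.
Spreading L over a sphere of radius d: S = 4.48×10^25/(4π·1.22×10^11²) = 241.0 W m⁻².
The planet radiates to space at T_e = [S(1−α)/(4σ)]^(1/4) = 156.0 K.
Surface balance with a leaky layer gives σT_s⁴ = σT_e⁴·2/(2−ε), so T_s = T_e·[2/(2−0.72)]^(1/4) = 174.5 K.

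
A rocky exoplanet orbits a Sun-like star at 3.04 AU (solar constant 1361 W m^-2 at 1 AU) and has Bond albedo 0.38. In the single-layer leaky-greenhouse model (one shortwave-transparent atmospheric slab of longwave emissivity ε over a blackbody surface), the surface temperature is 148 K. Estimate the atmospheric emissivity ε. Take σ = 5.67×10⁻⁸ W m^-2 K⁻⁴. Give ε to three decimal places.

By the inverse-square law, S = 1361/3.04² = 147.3 W m^-2.
First, T_e = [147.3·(1−0.38)/(4σ)]^(1/4) = 141.6 K.
T_s⁴ = T_e⁴·2/(2−ε) → ε = 2 − 2(T_e/T_s)⁴ = 2 − 2·(141.6/148)⁴ = 0.3218.

0.322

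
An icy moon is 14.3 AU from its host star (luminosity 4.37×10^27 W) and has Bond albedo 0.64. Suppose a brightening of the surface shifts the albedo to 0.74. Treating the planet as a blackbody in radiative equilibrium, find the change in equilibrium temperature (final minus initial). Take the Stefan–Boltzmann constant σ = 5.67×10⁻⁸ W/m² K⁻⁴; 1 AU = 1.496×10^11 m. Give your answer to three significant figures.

-8.19 kelvin

Orbital distance: d = 14.3 AU = 2.139×10^12 m.
Spreading L over a sphere of radius d: S = 4.37×10^27/(4π·2.14×10^12²) = 75.99 W/m².
With α = 0.64, T₁ = 104.8 K.
After:  T₂ = [75.99·0.26/(4σ)]^(1/4) = 96.61 K.
ΔT = T₂ − T₁ = -8.188 K.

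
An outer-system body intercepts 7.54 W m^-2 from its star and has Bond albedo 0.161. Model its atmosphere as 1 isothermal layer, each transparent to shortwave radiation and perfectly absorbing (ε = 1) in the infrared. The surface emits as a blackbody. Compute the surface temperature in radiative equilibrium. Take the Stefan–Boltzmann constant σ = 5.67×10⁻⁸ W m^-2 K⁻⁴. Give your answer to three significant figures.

OLR = S(1−α)/4 = 1.582 W m^-2; the top layer radiates at T_e = 72.67 K.
For an N-layer opaque stack, T_s⁴ = (N+1)T_e⁴, hence T_s = (2)^(1/4)×72.67 K = 86.42 K.

86.4 kelvin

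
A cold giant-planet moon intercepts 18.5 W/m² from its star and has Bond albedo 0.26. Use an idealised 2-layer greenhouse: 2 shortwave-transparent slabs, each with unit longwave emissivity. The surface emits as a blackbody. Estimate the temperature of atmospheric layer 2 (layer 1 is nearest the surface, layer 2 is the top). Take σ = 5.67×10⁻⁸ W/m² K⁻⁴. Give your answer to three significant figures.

88.1 K

The effective emission temperature is T_e = [S(1−α)/(4σ)]^¼ = 88.14 K.
The net upward flux σT_e⁴ is constant between every pair of levels, so T_k⁴ = (N+1−k)T_e⁴.
With k = 2: T_2 = (2+1−2)^¼·88.14 K = 88.14 K.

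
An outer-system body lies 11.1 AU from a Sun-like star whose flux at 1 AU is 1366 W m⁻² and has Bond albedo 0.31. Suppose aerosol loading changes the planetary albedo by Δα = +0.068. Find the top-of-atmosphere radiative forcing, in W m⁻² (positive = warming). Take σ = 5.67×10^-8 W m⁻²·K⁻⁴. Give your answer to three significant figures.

Flux at the orbit: S = 1366/(11.1)² = 11.09 W m⁻².
ΔF = −(S/4)Δα = −(11.09/4)×(+0.068) = -0.1885 W m⁻².

-0.188 W m⁻²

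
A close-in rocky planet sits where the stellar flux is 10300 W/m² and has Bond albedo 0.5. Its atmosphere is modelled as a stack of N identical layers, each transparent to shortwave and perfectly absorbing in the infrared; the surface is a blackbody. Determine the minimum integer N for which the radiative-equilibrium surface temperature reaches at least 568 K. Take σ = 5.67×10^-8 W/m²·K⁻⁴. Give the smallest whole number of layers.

4

OLR = S(1−α)/4 = 1288 W/m²; the top layer radiates at T_e = 388.2 K.
Need (N+1)T_e⁴ ≥ T_s⁴, i.e. N+1 ≥ (568/388.2)⁴ = 4.584.
Rounding up, N = 4.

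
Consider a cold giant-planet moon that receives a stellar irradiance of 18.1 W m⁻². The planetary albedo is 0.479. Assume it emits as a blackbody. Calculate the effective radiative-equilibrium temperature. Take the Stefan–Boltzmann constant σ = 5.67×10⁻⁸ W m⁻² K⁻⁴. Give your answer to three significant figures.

Averaging over the sphere, the absorbed flux is S(1−α)/4 = 2.358 W m⁻².
In equilibrium σT⁴ equals this, so T = 80.30 K.

80.3 K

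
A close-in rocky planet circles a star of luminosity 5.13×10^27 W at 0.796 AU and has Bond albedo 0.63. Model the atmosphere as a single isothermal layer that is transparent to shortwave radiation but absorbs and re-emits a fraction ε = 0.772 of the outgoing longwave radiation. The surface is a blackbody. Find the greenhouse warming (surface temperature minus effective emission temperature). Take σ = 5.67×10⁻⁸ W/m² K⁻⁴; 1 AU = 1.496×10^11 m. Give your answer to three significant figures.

Orbital distance: d = 0.796 AU = 1.191×10^11 m.
S = L/(4πd²) = 28790 W/m².
Effective emission temperature (TOA balance): σT_e⁴ = S(1−α)/4 = 2663 W/m² → T_e = 465.5 K.
For a single slab of emissivity ε, T_s⁴ = 2T_e⁴/(2−ε); thus T_s = 465.5·(1.629)^(1/4) = 525.9 K.
T_s − T_e = 525.9 − 465.5 = 60.37 K.

60.4 kelvin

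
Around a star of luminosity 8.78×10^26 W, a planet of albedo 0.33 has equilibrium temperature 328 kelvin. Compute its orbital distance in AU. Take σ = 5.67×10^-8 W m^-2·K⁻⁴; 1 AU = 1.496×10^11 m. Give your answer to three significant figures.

0.893 AU

Energy balance gives S = 4σT⁴/(1−α) = 3918 W m^-2.
S = L/(4πd²) → d = √(L/4πS) = √(8.78×10^26/(4π·3918)) = 1.335×10^11 m = 0.8926 AU.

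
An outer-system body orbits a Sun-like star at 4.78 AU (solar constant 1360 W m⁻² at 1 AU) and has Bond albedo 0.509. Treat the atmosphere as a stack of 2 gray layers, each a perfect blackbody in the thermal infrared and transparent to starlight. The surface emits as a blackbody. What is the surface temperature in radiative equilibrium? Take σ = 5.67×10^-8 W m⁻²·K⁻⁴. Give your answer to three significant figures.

Irradiance scales as 1/d², so S = 1360 W m⁻² × (1/4.78)² = 59.52 W m⁻².
The effective emission temperature is T_e = [S(1−α)/(4σ)]^¼ = 106.5 K.
Layer-by-layer balance gives σT_s⁴ = (N+1)σT_e⁴, so T_s = 3^¼·106.5 = 140.2 K.

140 K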